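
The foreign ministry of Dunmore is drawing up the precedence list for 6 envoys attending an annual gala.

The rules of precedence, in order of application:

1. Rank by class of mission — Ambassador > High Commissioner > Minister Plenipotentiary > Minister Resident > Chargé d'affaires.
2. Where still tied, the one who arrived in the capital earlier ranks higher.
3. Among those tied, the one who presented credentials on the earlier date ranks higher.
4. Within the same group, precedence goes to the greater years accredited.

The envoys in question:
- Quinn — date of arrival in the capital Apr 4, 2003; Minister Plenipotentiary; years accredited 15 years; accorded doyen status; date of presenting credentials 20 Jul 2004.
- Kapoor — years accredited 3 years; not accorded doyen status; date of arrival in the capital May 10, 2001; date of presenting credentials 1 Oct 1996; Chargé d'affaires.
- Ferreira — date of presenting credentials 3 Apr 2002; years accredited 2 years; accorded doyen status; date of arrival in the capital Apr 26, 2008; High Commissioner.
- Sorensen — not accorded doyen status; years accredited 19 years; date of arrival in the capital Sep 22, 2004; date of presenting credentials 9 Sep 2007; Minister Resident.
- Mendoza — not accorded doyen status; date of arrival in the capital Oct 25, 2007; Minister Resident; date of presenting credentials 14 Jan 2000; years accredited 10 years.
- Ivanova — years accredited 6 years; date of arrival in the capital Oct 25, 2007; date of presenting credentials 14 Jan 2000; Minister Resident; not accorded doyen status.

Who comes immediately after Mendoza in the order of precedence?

Ivanova

By class of mission: Ferreira (High Commissioner); then Quinn (Minister Plenipotentiary); then Sorensen, Mendoza and Ivanova (Minister Resident); then Kapoor (Chargé d'affaires).
Among Sorensen, Mendoza and Ivanova, by date of arrival in the capital (earlier first): Sorensen (Sep 22, 2004) before Mendoza and Ivanova (Oct 25, 2007).
Mendoza and Ivanova both have date of presenting credentials 14 Jan 2000, so the next rule applies.
Among Mendoza and Ivanova, by years accredited (higher first): Mendoza (10 years) before Ivanova (6 years).
Order: Ferreira, Quinn, Sorensen, Mendoza, Ivanova, Kapoor.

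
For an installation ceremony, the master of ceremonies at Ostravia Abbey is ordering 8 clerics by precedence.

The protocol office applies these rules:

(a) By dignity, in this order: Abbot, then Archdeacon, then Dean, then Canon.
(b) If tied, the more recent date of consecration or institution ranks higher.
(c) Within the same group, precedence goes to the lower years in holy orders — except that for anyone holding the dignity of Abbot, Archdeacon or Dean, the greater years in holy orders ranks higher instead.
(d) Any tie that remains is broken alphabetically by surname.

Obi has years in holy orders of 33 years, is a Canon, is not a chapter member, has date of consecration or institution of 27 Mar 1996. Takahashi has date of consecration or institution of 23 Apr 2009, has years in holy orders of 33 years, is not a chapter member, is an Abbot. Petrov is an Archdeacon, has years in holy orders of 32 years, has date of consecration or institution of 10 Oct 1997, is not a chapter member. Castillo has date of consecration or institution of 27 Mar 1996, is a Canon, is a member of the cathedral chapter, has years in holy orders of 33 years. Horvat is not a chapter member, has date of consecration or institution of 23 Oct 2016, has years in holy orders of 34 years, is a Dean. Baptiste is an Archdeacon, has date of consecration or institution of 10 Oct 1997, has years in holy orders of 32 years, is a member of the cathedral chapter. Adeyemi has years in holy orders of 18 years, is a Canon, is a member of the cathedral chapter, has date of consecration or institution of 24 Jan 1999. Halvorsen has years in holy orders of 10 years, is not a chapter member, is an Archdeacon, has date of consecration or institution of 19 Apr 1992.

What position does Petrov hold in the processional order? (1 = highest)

3

By dignity: Takahashi (Abbot); then Baptiste, Petrov and Halvorsen (Archdeacon); then Horvat (Dean); then Adeyemi, Castillo and Obi (Canon).
Among Baptiste, Petrov and Halvorsen, by date of consecration or institution (later first): Baptiste and Petrov (10 Oct 1997) before Halvorsen (19 Apr 1992).
Baptiste and Petrov both have years in holy orders 32 years, so the next rule applies.
Among Baptiste and Petrov, alphabetically by surname: Baptiste before Petrov.
Among Adeyemi, Castillo and Obi, by date of consecration or institution (later first): Adeyemi (24 Jan 1999) before Castillo and Obi (27 Mar 1996).
Castillo and Obi both have years in holy orders 33 years, so the next rule applies.
Among Castillo and Obi, alphabetically by surname: Castillo before Obi.
Order: Takahashi, Baptiste, Petrov, Halvorsen, Horvat, Adeyemi, Castillo, Obi. So position 3.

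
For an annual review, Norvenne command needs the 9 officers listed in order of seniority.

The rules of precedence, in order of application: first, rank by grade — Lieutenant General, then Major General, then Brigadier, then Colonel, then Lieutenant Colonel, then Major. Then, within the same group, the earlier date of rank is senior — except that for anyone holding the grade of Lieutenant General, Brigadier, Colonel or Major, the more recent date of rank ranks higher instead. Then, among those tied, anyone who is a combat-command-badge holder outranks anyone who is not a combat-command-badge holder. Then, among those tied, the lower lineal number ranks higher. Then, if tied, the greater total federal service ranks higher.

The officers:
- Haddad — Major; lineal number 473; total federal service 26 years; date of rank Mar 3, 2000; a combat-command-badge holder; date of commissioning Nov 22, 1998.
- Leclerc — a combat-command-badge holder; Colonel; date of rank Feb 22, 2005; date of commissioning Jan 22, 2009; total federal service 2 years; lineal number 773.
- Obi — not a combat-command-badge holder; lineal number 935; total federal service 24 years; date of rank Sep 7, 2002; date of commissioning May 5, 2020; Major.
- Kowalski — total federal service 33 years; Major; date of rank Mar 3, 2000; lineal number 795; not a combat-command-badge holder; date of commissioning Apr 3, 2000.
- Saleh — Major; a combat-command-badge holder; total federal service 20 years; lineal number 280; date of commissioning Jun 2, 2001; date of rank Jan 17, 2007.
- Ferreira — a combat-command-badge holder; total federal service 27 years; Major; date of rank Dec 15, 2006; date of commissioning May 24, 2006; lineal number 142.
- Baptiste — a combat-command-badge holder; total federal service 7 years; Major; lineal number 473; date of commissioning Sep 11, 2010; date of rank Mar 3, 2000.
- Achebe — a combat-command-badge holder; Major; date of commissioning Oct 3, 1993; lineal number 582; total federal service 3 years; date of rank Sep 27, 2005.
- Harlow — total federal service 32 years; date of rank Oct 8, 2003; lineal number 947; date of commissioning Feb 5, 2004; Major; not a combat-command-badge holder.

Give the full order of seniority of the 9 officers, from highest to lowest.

Leclerc, Saleh, Ferreira, Achebe, Harlow, Obi, Haddad, Baptiste, Kowalski

By grade: Leclerc (Colonel); then Saleh, Ferreira, Achebe, Harlow, Obi, Haddad, Baptiste and Kowalski (Major).
Among Saleh, Ferreira, Achebe, Harlow, Obi, Haddad, Baptiste and Kowalski, by date of rank (later first) (reversed rule for this group): Saleh (Jan 17, 2007) before Ferreira (Dec 15, 2006) before Achebe (Sep 27, 2005) before Harlow (Oct 8, 2003) before Obi (Sep 7, 2002) before Haddad, Baptiste and Kowalski (Mar 3, 2000).
Among Haddad, Baptiste and Kowalski, a combat-command-badge holder before not a combat-command-badge holder: Haddad and Baptiste (a combat-command-badge holder) before Kowalski (not a combat-command-badge holder).
Haddad and Baptiste both have lineal number 473, so the next rule applies.
Among Haddad and Baptiste, by total federal service (higher first): Haddad (26 years) before Baptiste (7 years).
Full order: Leclerc, Saleh, Ferreira, Achebe, Harlow, Obi, Haddad, Baptiste, Kowalski.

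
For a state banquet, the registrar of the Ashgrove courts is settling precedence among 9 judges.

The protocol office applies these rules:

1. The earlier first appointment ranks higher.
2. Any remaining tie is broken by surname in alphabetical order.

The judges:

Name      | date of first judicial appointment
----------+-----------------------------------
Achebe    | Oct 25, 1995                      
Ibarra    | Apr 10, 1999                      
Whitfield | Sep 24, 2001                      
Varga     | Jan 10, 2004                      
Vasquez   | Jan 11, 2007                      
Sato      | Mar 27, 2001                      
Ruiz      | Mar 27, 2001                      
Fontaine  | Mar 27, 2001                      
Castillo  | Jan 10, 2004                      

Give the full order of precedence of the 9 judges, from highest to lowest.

By date of first judicial appointment (earlier first): Achebe (Oct 25, 1995); then Ibarra (Apr 10, 1999); then Fontaine, Ruiz and Sato (each Mar 27, 2001); then Whitfield (Sep 24, 2001); then Castillo and Varga (both Jan 10, 2004); then Vasquez (Jan 11, 2007).
Among Fontaine, Ruiz and Sato, alphabetically by surname: Fontaine before Ruiz before Sato.
Among Castillo and Varga, alphabetically by surname: Castillo before Varga.
Full order: Achebe, Ibarra, Fontaine, Ruiz, Sato, Whitfield, Castillo, Varga, Vasquez.

Achebe, Ibarra, Fontaine, Ruiz, Sato, Whitfield, Castillo, Varga, Vasquez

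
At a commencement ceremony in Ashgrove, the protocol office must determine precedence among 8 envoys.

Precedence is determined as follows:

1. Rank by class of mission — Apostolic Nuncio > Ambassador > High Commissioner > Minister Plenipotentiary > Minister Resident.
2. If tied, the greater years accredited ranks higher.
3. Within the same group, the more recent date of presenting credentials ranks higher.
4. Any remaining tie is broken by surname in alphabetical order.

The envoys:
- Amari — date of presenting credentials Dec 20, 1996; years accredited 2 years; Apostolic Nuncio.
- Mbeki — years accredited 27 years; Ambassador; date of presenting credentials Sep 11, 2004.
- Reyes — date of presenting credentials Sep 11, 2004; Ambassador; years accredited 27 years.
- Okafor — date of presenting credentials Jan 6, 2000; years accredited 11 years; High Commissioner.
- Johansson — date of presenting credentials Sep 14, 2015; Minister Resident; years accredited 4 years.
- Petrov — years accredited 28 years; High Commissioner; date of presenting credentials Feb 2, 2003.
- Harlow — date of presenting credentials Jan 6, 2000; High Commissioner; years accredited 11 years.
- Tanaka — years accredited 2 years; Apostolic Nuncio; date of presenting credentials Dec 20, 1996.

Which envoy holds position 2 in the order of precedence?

By class of mission: Amari and Tanaka (Apostolic Nuncio); then Mbeki and Reyes (Ambassador); then Petrov, Harlow and Okafor (High Commissioner); then Johansson (Minister Resident).
Amari and Tanaka both have years accredited 2 years, so the next rule applies.
Amari and Tanaka both have date of presenting credentials Dec 20, 1996, so the next rule applies.
Among Amari and Tanaka, alphabetically by surname: Amari before Tanaka.
Mbeki and Reyes both have years accredited 27 years, so the next rule applies.
Mbeki and Reyes both have date of presenting credentials Sep 11, 2004, so the next rule applies.
Among Mbeki and Reyes, alphabetically by surname: Mbeki before Reyes.
Among Petrov, Harlow and Okafor, by years accredited (higher first): Petrov (28 years) before Harlow and Okafor (11 years).
Harlow and Okafor both have date of presenting credentials Jan 6, 2000, so the next rule applies.
Among Harlow and Okafor, alphabetically by surname: Harlow before Okafor.
Order: Amari, Tanaka, Mbeki, Reyes, Petrov, Harlow, Okafor, Johansson.

Tanaka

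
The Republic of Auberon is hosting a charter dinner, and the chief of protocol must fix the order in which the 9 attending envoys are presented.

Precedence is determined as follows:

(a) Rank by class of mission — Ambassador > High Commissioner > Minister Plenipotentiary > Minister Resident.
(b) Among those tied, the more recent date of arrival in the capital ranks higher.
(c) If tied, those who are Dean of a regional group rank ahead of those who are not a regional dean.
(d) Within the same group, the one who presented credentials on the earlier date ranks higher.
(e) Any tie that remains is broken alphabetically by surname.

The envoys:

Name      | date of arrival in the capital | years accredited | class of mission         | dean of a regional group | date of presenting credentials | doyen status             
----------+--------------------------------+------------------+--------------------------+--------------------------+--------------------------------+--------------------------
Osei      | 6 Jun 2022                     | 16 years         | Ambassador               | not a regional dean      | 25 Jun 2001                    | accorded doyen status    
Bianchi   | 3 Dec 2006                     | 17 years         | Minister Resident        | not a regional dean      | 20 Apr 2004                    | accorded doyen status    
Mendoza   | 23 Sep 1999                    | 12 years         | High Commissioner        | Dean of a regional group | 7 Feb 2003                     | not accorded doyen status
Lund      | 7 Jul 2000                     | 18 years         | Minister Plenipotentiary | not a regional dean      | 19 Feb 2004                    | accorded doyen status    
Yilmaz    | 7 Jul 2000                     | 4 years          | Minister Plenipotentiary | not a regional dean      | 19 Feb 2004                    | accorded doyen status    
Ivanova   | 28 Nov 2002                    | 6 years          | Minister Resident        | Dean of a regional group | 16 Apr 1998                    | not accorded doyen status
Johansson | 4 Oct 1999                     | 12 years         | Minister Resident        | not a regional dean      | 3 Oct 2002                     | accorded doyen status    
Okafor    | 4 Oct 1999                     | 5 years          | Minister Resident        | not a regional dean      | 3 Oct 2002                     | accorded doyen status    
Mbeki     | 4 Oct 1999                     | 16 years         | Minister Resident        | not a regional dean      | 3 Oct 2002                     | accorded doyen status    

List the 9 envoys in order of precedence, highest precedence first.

By class of mission: Osei (Ambassador); then Mendoza (High Commissioner); then Lund and Yilmaz (Minister Plenipotentiary); then Bianchi, Ivanova, Johansson, Mbeki and Okafor (Minister Resident).
Lund and Yilmaz both have date of arrival in the capital 7 Jul 2000, so the next rule applies.
Lund and Yilmaz are each not a regional dean, so the next rule applies.
Lund and Yilmaz both have date of presenting credentials 19 Feb 2004, so the next rule applies.
Among Lund and Yilmaz, alphabetically by surname: Lund before Yilmaz.
Among Bianchi, Ivanova, Johansson, Mbeki and Okafor, by date of arrival in the capital (later first): Bianchi (3 Dec 2006) before Ivanova (28 Nov 2002) before Johansson, Mbeki and Okafor (4 Oct 1999).
Johansson, Mbeki and Okafor are each not a regional dean, so the next rule applies.
Johansson, Mbeki and Okafor all have date of presenting credentials 3 Oct 2002, so the next rule applies.
Among Johansson, Mbeki and Okafor, alphabetically by surname: Johansson before Mbeki before Okafor.
Full order: Osei, Mendoza, Lund, Yilmaz, Bianchi, Ivanova, Johansson, Mbeki, Okafor.

Osei, Mendoza, Lund, Yilmaz, Bianchi, Ivanova, Johansson, Mbeki, Okafor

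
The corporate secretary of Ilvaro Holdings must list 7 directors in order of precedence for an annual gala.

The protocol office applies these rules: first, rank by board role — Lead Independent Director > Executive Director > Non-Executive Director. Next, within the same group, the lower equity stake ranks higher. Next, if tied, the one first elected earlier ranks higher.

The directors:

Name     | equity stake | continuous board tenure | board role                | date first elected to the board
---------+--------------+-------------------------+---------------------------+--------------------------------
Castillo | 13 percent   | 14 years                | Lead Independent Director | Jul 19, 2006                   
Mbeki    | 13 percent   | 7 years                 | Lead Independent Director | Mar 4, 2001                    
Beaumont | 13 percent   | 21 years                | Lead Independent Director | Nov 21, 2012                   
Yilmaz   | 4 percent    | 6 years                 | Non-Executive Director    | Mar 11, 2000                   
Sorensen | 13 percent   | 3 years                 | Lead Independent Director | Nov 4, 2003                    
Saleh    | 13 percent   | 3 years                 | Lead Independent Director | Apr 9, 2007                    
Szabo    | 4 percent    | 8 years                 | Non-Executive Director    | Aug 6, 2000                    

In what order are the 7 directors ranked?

Mbeki, Sorensen, Castillo, Saleh, Beaumont, Yilmaz, Szabo

By board role: Mbeki, Sorensen, Castillo, Saleh and Beaumont (Lead Independent Director); then Yilmaz and Szabo (Non-Executive Director).
Mbeki, Sorensen, Castillo, Saleh and Beaumont all have equity stake 13 percent, so the next rule applies.
Among Mbeki, Sorensen, Castillo, Saleh and Beaumont, by date first elected to the board (earlier first): Mbeki (Mar 4, 2001) before Sorensen (Nov 4, 2003) before Castillo (Jul 19, 2006) before Saleh (Apr 9, 2007) before Beaumont (Nov 21, 2012).
Yilmaz and Szabo both have equity stake 4 percent, so the next rule applies.
Among Yilmaz and Szabo, by date first elected to the board (earlier first): Yilmaz (Mar 11, 2000) before Szabo (Aug 6, 2000).
Full order: Mbeki, Sorensen, Castillo, Saleh, Beaumont, Yilmaz, Szabo.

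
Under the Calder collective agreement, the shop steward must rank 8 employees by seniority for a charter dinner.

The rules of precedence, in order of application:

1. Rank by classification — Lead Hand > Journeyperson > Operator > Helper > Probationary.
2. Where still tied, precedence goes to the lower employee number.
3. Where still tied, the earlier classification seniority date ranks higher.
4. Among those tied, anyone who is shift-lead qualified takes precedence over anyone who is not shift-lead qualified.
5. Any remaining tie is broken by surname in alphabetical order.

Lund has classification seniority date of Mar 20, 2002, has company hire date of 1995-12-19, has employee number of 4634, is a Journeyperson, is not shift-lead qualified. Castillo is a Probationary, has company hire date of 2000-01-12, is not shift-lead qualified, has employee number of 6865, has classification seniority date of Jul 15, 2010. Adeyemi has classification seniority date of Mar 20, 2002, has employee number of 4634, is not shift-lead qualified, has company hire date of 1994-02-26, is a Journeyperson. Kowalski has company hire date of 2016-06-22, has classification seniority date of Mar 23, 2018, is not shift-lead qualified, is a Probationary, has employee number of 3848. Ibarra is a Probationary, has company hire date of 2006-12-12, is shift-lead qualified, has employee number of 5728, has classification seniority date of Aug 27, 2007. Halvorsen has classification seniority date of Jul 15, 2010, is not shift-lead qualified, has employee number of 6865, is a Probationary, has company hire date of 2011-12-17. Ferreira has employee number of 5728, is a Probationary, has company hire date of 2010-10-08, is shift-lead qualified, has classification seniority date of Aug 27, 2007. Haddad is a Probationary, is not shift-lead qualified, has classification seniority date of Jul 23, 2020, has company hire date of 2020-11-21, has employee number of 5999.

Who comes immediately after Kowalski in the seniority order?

By classification: Adeyemi and Lund (Journeyperson); then Kowalski, Ferreira, Ibarra, Haddad, Castillo and Halvorsen (Probationary).
Adeyemi and Lund both have employee number 4634, so the next rule applies.
Adeyemi and Lund both have classification seniority date Mar 20, 2002, so the next rule applies.
Adeyemi and Lund are each not shift-lead qualified, so the next rule applies.
Among Adeyemi and Lund, alphabetically by surname: Adeyemi before Lund.
Among Kowalski, Ferreira, Ibarra, Haddad, Castillo and Halvorsen, by employee number (lower first): Kowalski (3848) before Ferreira and Ibarra (5728) before Haddad (5999) before Castillo and Halvorsen (6865).
Ferreira and Ibarra both have classification seniority date Aug 27, 2007, so the next rule applies.
Ferreira and Ibarra are each shift-lead qualified, so the next rule applies.
Among Ferreira and Ibarra, alphabetically by surname: Ferreira before Ibarra.
Castillo and Halvorsen both have classification seniority date Jul 15, 2010, so the next rule applies.
Castillo and Halvorsen are each not shift-lead qualified, so the next rule applies.
Among Castillo and Halvorsen, alphabetically by surname: Castillo before Halvorsen.
Order: Adeyemi, Lund, Kowalski, Ferreira, Ibarra, Haddad, Castillo, Halvorsen.

Ferreira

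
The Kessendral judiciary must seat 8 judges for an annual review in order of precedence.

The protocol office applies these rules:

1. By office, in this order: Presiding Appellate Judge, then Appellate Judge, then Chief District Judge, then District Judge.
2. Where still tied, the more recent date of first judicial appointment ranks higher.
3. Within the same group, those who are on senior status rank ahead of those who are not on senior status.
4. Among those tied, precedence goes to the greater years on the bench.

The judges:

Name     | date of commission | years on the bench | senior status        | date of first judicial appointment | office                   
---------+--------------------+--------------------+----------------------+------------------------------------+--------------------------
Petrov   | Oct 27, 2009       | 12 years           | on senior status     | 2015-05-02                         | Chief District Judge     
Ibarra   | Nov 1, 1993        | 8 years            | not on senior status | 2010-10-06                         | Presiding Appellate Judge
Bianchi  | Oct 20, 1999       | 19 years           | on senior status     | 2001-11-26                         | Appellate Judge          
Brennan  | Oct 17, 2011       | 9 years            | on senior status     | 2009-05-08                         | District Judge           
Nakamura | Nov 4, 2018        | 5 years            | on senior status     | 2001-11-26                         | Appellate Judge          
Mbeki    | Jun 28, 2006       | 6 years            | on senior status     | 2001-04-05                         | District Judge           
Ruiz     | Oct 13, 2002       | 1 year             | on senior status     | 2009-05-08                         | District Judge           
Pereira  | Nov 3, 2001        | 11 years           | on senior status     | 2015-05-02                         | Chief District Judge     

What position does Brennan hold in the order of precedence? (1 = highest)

6

By office: Ibarra (Presiding Appellate Judge); then Bianchi and Nakamura (Appellate Judge); then Petrov and Pereira (Chief District Judge); then Brennan, Ruiz and Mbeki (District Judge).
Bianchi and Nakamura both have date of first judicial appointment 2001-11-26, so the next rule applies.
Bianchi and Nakamura are each on senior status, so the next rule applies.
Among Bianchi and Nakamura, by years on the bench (higher first): Bianchi (19 years) before Nakamura (5 years).
Petrov and Pereira both have date of first judicial appointment 2015-05-02, so the next rule applies.
Petrov and Pereira are each on senior status, so the next rule applies.
Among Petrov and Pereira, by years on the bench (higher first): Petrov (12 years) before Pereira (11 years).
Among Brennan, Ruiz and Mbeki, by date of first judicial appointment (later first): Brennan and Ruiz (2009-05-08) before Mbeki (2001-04-05).
Brennan and Ruiz are each on senior status, so the next rule applies.
Among Brennan and Ruiz, by years on the bench (higher first): Brennan (9 years) before Ruiz (1 year).
Order: Ibarra, Bianchi, Nakamura, Petrov, Pereira, Brennan, Ruiz, Mbeki. So position 6.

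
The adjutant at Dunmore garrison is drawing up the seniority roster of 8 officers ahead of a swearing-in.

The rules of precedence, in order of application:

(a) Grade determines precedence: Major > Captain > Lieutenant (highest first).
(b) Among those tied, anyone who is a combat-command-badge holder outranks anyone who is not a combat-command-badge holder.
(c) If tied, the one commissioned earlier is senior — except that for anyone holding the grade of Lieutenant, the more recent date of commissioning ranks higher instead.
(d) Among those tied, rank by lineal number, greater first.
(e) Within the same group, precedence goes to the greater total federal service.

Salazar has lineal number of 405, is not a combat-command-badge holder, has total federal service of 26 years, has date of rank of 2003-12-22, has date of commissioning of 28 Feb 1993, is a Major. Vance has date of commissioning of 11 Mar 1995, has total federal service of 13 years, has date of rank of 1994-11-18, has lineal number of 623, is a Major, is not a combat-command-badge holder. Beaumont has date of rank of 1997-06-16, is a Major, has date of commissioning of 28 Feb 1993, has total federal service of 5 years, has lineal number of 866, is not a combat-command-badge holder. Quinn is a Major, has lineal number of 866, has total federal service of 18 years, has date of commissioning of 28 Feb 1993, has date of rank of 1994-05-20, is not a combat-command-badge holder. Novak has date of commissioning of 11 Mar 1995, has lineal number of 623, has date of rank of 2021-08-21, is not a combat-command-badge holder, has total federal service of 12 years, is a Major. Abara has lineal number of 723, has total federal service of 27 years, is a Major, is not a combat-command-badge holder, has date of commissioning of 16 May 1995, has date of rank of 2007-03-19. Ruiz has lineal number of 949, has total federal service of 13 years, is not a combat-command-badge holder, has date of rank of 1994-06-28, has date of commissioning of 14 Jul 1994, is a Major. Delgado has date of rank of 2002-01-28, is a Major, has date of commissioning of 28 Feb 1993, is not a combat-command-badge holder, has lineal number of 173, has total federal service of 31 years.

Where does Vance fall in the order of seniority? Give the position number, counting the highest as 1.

6

By grade: Quinn, Beaumont, Salazar, Delgado, Ruiz, Vance, Novak and Abara (Major).
Quinn, Beaumont, Salazar, Delgado, Ruiz, Vance, Novak and Abara are each not a combat-command-badge holder, so the next rule applies.
Among Quinn, Beaumont, Salazar, Delgado, Ruiz, Vance, Novak and Abara, by date of commissioning (earlier first): Quinn, Beaumont, Salazar and Delgado (28 Feb 1993) before Ruiz (14 Jul 1994) before Vance and Novak (11 Mar 1995) before Abara (16 May 1995).
Among Quinn, Beaumont, Salazar and Delgado, by lineal number (higher first): Quinn and Beaumont (866) before Salazar (405) before Delgado (173).
Among Quinn and Beaumont, by total federal service (higher first): Quinn (18 years) before Beaumont (5 years).
Vance and Novak both have lineal number 623, so the next rule applies.
Among Vance and Novak, by total federal service (higher first): Vance (13 years) before Novak (12 years).
Order: Quinn, Beaumont, Salazar, Delgado, Ruiz, Vance, Novak, Abara. So position 6.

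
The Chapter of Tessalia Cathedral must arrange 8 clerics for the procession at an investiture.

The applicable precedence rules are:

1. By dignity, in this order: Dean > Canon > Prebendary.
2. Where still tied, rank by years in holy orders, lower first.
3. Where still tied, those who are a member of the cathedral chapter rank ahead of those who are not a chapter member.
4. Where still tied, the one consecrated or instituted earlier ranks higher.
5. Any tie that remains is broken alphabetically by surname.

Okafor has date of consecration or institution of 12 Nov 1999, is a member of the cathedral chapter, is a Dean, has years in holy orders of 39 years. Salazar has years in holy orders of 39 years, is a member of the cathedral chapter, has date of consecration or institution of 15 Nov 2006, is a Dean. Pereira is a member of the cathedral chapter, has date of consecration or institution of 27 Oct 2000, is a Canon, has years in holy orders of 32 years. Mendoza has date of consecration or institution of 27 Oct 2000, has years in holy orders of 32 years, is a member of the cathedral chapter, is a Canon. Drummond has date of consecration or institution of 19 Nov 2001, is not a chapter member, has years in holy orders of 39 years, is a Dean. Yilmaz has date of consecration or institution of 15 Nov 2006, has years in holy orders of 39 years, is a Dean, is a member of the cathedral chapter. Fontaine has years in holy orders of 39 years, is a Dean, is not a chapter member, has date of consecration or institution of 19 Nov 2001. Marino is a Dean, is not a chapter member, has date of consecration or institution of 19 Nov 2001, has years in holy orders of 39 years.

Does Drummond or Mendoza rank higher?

By dignity: Okafor, Salazar, Yilmaz, Drummond, Fontaine and Marino (Dean); then Mendoza and Pereira (Canon).
Okafor, Salazar, Yilmaz, Drummond, Fontaine and Marino all have years in holy orders 39 years, so the next rule applies.
Among Okafor, Salazar, Yilmaz, Drummond, Fontaine and Marino, a member of the cathedral chapter before not a chapter member: Okafor, Salazar and Yilmaz (a member of the cathedral chapter) before Drummond, Fontaine and Marino (not a chapter member).
Among Okafor, Salazar and Yilmaz, by date of consecration or institution (earlier first): Okafor (12 Nov 1999) before Salazar and Yilmaz (15 Nov 2006).
Among Salazar and Yilmaz, alphabetically by surname: Salazar before Yilmaz.
Drummond, Fontaine and Marino all have date of consecration or institution 19 Nov 2001, so the next rule applies.
Among Drummond, Fontaine and Marino, alphabetically by surname: Drummond before Fontaine before Marino.
Mendoza and Pereira both have years in holy orders 32 years, so the next rule applies.
Mendoza and Pereira are each a member of the cathedral chapter, so the next rule applies.
Mendoza and Pereira both have date of consecration or institution 27 Oct 2000, so the next rule applies.
Among Mendoza and Pereira, alphabetically by surname: Mendoza before Pereira.
So Drummond takes precedence.

Drummond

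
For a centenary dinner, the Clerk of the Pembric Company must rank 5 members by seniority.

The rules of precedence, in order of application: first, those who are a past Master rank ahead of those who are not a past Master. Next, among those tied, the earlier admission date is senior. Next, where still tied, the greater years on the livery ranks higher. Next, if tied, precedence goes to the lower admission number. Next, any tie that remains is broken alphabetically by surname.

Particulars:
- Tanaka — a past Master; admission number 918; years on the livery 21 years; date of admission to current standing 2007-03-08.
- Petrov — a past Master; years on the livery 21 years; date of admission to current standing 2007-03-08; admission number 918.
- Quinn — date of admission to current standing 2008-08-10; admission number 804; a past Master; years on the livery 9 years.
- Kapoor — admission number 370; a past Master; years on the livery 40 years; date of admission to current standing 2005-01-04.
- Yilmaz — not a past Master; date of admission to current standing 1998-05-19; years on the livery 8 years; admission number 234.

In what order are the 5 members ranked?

Kapoor, Petrov, Tanaka, Quinn, Yilmaz

By the first rule: Kapoor, Petrov, Tanaka and Quinn (each a past Master); then Yilmaz (not a past Master).
Among Kapoor, Petrov, Tanaka and Quinn, by date of admission to current standing (earlier first): Kapoor (2005-01-04) before Petrov and Tanaka (2007-03-08) before Quinn (2008-08-10).
Petrov and Tanaka both have years on the livery 21 years, so the next rule applies.
Petrov and Tanaka both have admission number 918, so the next rule applies.
Among Petrov and Tanaka, alphabetically by surname: Petrov before Tanaka.
Full order: Kapoor, Petrov, Tanaka, Quinn, Yilmaz.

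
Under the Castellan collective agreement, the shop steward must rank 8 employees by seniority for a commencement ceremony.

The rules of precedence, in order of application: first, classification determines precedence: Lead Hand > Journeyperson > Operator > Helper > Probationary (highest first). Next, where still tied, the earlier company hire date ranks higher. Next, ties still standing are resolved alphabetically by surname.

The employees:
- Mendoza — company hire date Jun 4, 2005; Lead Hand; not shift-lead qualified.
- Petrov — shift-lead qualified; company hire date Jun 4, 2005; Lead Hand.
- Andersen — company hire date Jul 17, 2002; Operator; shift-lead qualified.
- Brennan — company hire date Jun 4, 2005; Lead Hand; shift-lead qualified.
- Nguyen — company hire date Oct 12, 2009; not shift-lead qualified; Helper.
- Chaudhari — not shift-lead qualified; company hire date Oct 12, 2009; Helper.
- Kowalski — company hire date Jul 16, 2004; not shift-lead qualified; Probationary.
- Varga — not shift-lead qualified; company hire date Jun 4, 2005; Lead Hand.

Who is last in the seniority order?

Kowalski

By classification: Brennan, Mendoza, Petrov and Varga (Lead Hand); then Andersen (Operator); then Chaudhari and Nguyen (Helper); then Kowalski (Probationary).
Brennan, Mendoza, Petrov and Varga all have company hire date Jun 4, 2005, so the next rule applies.
Among Brennan, Mendoza, Petrov and Varga, alphabetically by surname: Brennan before Mendoza before Petrov before Varga.
Chaudhari and Nguyen both have company hire date Oct 12, 2009, so the next rule applies.
Among Chaudhari and Nguyen, alphabetically by surname: Chaudhari before Nguyen.
Order: Brennan, Mendoza, Petrov, Varga, Andersen, Chaudhari, Nguyen, Kowalski.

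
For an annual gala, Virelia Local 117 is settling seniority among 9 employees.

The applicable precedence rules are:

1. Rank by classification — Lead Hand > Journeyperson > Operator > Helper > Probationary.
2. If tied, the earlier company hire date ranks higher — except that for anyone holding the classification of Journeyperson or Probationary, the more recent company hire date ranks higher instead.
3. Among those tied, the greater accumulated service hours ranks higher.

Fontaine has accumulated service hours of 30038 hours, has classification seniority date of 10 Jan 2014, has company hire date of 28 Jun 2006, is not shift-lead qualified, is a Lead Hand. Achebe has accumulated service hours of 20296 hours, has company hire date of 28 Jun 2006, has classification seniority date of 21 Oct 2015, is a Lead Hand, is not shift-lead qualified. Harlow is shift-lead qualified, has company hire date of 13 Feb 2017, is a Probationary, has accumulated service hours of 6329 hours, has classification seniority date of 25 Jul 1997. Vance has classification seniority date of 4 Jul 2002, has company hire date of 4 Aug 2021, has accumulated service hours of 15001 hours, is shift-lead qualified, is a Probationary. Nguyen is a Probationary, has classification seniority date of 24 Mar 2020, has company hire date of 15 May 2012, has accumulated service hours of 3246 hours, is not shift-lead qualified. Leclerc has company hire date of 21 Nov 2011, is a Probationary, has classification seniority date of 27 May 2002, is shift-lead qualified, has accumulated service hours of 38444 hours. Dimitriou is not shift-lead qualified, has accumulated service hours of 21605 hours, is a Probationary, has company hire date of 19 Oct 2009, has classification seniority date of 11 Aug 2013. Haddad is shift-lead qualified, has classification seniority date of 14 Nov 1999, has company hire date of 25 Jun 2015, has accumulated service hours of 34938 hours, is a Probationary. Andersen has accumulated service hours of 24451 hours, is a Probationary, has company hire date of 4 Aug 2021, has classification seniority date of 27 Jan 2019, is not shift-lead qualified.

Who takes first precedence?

Fontaine

By classification: Fontaine and Achebe (Lead Hand); then Andersen, Vance, Harlow, Haddad, Nguyen, Leclerc and Dimitriou (Probationary).
Fontaine and Achebe both have company hire date 28 Jun 2006, so the next rule applies.
Among Fontaine and Achebe, by accumulated service hours (higher first): Fontaine (30038 hours) before Achebe (20296 hours).
Among Andersen, Vance, Harlow, Haddad, Nguyen, Leclerc and Dimitriou, by company hire date (later first) (reversed rule for this group): Andersen and Vance (4 Aug 2021) before Harlow (13 Feb 2017) before Haddad (25 Jun 2015) before Nguyen (15 May 2012) before Leclerc (21 Nov 2011) before Dimitriou (19 Oct 2009).
Among Andersen and Vance, by accumulated service hours (higher first): Andersen (24451 hours) before Vance (15001 hours).
Order: Fontaine, Achebe, Andersen, Vance, Harlow, Haddad, Nguyen, Leclerc, Dimitriou.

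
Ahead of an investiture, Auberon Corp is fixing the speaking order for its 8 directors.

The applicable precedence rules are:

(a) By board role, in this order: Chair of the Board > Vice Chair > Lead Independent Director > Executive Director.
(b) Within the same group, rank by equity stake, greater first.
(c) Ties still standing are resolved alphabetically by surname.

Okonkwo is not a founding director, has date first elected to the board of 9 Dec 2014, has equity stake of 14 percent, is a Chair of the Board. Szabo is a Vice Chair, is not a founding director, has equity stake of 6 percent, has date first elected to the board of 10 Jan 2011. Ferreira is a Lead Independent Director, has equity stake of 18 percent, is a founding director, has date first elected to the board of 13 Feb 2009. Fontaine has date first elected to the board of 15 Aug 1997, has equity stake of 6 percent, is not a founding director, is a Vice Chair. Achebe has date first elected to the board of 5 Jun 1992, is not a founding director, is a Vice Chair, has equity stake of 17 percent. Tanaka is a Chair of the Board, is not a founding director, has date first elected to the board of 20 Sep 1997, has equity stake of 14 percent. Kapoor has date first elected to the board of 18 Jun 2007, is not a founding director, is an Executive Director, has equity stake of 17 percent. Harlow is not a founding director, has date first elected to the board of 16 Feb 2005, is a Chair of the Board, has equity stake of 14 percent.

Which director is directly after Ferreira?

Kapoor

By board role: Harlow, Okonkwo and Tanaka (Chair of the Board); then Achebe, Fontaine and Szabo (Vice Chair); then Ferreira (Lead Independent Director); then Kapoor (Executive Director).
Harlow, Okonkwo and Tanaka all have equity stake 14 percent, so the next rule applies.
Among Harlow, Okonkwo and Tanaka, alphabetically by surname: Harlow before Okonkwo before Tanaka.
Among Achebe, Fontaine and Szabo, by equity stake (higher first): Achebe (17 percent) before Fontaine and Szabo (6 percent).
Among Fontaine and Szabo, alphabetically by surname: Fontaine before Szabo.
Order: Harlow, Okonkwo, Tanaka, Achebe, Fontaine, Szabo, Ferreira, Kapoor.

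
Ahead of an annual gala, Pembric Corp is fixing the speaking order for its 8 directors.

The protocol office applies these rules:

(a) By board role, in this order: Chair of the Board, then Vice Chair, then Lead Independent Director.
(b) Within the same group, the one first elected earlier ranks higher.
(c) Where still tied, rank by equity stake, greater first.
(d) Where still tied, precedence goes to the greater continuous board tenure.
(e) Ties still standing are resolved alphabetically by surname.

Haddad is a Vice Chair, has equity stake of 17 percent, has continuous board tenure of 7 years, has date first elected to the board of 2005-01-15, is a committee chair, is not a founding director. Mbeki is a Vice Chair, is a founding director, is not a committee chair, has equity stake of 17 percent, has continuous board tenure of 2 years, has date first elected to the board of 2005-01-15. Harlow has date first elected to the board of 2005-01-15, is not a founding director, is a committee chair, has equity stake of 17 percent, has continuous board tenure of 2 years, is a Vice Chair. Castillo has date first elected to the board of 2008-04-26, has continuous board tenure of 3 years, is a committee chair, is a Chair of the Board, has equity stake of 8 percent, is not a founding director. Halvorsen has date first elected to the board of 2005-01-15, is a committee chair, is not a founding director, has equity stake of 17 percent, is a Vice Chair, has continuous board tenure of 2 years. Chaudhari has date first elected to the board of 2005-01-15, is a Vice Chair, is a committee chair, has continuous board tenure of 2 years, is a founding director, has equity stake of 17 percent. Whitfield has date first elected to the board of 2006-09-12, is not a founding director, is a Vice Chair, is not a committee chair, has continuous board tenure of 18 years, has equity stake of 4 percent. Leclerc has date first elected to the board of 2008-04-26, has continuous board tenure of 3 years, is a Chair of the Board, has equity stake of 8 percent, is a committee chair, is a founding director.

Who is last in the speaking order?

By board role: Castillo and Leclerc (Chair of the Board); then Haddad, Chaudhari, Halvorsen, Harlow, Mbeki and Whitfield (Vice Chair).
Castillo and Leclerc both have date first elected to the board 2008-04-26, so the next rule applies.
Castillo and Leclerc both have equity stake 8 percent, so the next rule applies.
Castillo and Leclerc both have continuous board tenure 3 years, so the next rule applies.
Among Castillo and Leclerc, alphabetically by surname: Castillo before Leclerc.
Among Haddad, Chaudhari, Halvorsen, Harlow, Mbeki and Whitfield, by date first elected to the board (earlier first): Haddad, Chaudhari, Halvorsen, Harlow and Mbeki (2005-01-15) before Whitfield (2006-09-12).
Haddad, Chaudhari, Halvorsen, Harlow and Mbeki all have equity stake 17 percent, so the next rule applies.
Among Haddad, Chaudhari, Halvorsen, Harlow and Mbeki, by continuous board tenure (higher first): Haddad (7 years) before Chaudhari, Halvorsen, Harlow and Mbeki (2 years).
Among Chaudhari, Halvorsen, Harlow and Mbeki, alphabetically by surname: Chaudhari before Halvorsen before Harlow before Mbeki.
Order: Castillo, Leclerc, Haddad, Chaudhari, Halvorsen, Harlow, Mbeki, Whitfield.

Whitfield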